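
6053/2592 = 2+869/2592 = 2.34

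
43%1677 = 43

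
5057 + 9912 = 14969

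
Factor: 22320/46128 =3^1 * 5^1*31^(-1) = 15/31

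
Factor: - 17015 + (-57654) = - 7^1 *10667^1 =- 74669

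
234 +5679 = 5913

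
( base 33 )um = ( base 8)1764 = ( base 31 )11k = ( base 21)264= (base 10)1012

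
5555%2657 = 241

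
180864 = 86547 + 94317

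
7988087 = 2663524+5324563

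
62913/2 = 62913/2 = 31456.50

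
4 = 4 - 0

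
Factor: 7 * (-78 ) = -2^1*3^1*7^1*13^1 = - 546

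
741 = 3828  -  3087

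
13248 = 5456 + 7792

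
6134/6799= 6134/6799  =  0.90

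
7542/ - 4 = -1886 + 1/2 = - 1885.50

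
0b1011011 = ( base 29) 34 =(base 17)56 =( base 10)91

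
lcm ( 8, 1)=8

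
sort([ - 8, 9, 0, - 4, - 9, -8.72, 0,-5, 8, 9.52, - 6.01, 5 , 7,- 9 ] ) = [ - 9, - 9, - 8.72, - 8, - 6.01 ,- 5, - 4, 0, 0, 5, 7, 8, 9,9.52 ] 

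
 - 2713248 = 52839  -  2766087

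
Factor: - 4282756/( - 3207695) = 2^2*5^( - 1)*23^(-1)*27893^( - 1)*1070689^1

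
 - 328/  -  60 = 82/15 = 5.47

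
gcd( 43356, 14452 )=14452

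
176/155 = 176/155 = 1.14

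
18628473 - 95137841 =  - 76509368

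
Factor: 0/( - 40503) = 0 = 0^1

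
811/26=811/26 = 31.19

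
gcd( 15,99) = 3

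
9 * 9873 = 88857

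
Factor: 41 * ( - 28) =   -  2^2*7^1* 41^1=- 1148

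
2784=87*32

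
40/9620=2/481 = 0.00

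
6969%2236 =261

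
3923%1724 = 475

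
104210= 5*20842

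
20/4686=10/2343 = 0.00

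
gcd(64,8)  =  8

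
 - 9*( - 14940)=134460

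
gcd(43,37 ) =1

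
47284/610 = 77  +  157/305 = 77.51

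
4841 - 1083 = 3758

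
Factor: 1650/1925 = 6/7 = 2^1 * 3^1*7^ (  -  1 )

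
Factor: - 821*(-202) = 2^1* 101^1 *821^1 = 165842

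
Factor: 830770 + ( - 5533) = 3^2 * 7^1 *13099^1  =  825237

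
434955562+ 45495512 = 480451074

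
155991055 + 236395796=392386851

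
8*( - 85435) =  - 683480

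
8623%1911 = 979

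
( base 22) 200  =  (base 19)2CI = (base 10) 968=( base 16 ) 3C8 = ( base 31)107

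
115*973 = 111895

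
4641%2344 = 2297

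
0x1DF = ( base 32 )ev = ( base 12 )33b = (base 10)479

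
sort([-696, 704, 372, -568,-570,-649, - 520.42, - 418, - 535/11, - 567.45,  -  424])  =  [-696, - 649, - 570 , - 568, - 567.45, - 520.42, - 424,-418,-535/11,372,704]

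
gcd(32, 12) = 4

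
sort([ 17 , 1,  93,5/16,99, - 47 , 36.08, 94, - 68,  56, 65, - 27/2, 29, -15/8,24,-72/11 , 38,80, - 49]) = [-68, - 49,  -  47, - 27/2, - 72/11, - 15/8,  5/16 , 1 , 17, 24,  29, 36.08,38,56,65,  80, 93, 94,  99]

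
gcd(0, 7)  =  7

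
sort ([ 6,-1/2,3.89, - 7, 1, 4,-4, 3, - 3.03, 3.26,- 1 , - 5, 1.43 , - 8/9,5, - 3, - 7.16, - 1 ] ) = [  -  7.16,-7, - 5, - 4, - 3.03, - 3,  -  1, - 1, -8/9 , - 1/2, 1, 1.43,3, 3.26, 3.89, 4, 5,6 ] 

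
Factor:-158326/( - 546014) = 263/907   =  263^1 *907^(- 1)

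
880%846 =34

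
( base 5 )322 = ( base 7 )153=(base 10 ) 87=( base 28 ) 33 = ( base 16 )57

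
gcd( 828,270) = 18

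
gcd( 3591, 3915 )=27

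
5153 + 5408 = 10561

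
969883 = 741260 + 228623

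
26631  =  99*269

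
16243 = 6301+9942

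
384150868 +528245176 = 912396044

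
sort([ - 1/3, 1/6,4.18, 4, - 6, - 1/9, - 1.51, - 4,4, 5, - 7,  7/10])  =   [ - 7, - 6, - 4,-1.51, - 1/3, - 1/9,1/6,7/10, 4 , 4,4.18,5 ]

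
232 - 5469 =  - 5237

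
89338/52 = 1718 + 1/26 = 1718.04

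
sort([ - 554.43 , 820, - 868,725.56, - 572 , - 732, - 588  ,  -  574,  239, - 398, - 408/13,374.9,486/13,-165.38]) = [ - 868, - 732,- 588,  -  574, - 572, - 554.43, - 398, - 165.38, -408/13 , 486/13 , 239, 374.9, 725.56, 820]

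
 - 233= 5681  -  5914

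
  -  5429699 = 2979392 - 8409091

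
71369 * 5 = 356845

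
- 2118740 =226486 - 2345226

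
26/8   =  3+1/4 = 3.25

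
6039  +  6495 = 12534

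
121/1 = 121 = 121.00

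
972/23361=324/7787  =  0.04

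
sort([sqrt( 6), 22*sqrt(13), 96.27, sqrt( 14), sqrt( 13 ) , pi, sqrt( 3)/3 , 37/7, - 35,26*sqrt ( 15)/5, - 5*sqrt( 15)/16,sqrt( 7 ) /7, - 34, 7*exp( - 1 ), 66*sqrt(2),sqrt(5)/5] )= [ - 35, - 34, - 5*sqrt(15)/16,sqrt( 7) /7, sqrt(5)/5,sqrt( 3) /3,sqrt( 6 ), 7*exp( - 1 ), pi, sqrt(13), sqrt(14),37/7,26*sqrt( 15) /5 , 22* sqrt(13), 66*sqrt( 2 ),96.27 ] 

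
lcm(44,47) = 2068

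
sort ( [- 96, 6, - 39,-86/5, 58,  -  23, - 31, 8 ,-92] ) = [ -96, -92, - 39,- 31, - 23,-86/5, 6 , 8,58] 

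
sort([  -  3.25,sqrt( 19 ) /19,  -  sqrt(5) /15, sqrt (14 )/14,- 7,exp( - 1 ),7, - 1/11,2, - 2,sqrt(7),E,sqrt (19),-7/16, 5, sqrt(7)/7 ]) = [ - 7 , - 3.25, - 2, - 7/16,-sqrt(5)/15, - 1/11,sqrt( 19 )/19,sqrt( 14 ) /14,  exp( - 1 ), sqrt(7 )/7, 2, sqrt(7 ), E  ,  sqrt(19) , 5,7]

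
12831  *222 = 2848482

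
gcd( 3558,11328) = 6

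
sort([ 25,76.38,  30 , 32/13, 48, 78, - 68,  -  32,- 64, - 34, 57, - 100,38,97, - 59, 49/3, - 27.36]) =[-100 , - 68,-64 , - 59,-34, - 32,  -  27.36,32/13, 49/3,25,30, 38 , 48 , 57, 76.38,78,97 ]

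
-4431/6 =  - 739 + 1/2 = -738.50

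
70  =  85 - 15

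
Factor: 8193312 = 2^5 * 3^4*29^1 * 109^1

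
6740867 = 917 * 7351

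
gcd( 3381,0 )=3381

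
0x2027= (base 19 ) 13F4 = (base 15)268B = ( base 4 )2000213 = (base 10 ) 8231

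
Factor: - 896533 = - 11^1*149^1*547^1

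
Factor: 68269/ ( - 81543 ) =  - 3^( - 1 )* 7^(- 1 )*11^( - 1 )*233^1*293^1*353^( - 1 ) 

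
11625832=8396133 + 3229699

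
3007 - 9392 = -6385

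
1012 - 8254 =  - 7242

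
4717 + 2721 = 7438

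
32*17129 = 548128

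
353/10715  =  353/10715 = 0.03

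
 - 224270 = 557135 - 781405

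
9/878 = 9/878 = 0.01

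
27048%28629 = 27048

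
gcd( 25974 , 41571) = 9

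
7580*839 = 6359620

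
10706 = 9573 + 1133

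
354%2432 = 354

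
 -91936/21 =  - 4378+2/21 = - 4377.90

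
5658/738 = 23/3 = 7.67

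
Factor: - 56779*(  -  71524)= 4061061196 = 2^2*17881^1*56779^1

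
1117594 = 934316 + 183278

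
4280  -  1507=2773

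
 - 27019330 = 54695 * (-494 ) 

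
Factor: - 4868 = - 2^2*1217^1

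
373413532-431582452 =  - 58168920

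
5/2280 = 1/456 = 0.00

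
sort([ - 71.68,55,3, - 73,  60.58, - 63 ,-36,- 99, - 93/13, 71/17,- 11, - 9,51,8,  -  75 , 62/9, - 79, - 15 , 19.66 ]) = [ - 99, - 79, - 75, - 73,- 71.68,  -  63, - 36, -15, - 11,-9,  -  93/13 , 3, 71/17,62/9,8,19.66,51,  55,60.58 ] 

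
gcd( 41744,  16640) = 16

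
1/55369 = 1/55369 =0.00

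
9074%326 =272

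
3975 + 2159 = 6134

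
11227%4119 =2989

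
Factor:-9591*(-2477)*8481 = 3^2*11^1*23^1*139^1*257^1*2477^1 = 201482328267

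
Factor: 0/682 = 0^1 =0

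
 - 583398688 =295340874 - 878739562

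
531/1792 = 531/1792 = 0.30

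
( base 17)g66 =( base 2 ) 1001001111100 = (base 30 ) 57M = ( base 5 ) 122412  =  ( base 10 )4732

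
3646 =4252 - 606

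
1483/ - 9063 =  - 1 + 7580/9063  =  -  0.16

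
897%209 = 61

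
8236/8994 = 4118/4497 =0.92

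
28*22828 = 639184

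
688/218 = 3 + 17/109 = 3.16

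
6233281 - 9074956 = - 2841675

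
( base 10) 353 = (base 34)AD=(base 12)255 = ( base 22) G1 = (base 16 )161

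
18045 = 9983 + 8062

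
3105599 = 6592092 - 3486493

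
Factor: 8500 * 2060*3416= 59814160000=2^7*5^4*7^1*17^1*61^1*103^1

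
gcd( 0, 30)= 30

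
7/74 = 7/74 = 0.09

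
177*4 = 708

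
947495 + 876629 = 1824124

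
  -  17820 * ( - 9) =160380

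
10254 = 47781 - 37527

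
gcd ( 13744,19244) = 4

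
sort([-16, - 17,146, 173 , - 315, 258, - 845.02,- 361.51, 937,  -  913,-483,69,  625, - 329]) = [  -  913  , - 845.02, - 483, - 361.51,-329, -315 , - 17,-16,69, 146, 173,258,625,937 ] 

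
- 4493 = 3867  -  8360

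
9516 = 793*12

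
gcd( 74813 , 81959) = 1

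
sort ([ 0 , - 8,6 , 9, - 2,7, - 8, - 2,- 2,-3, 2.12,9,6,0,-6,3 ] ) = [ - 8, - 8, - 6, - 3,  -  2 , - 2, - 2, 0,0, 2.12, 3,6,6,7, 9,9]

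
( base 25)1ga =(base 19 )2g9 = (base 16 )40B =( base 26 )1dl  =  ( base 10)1035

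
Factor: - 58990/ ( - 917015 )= 11798/183403=2^1*11^ ( - 1)*17^1 * 347^1*16673^ (-1)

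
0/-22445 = 0/1 = - 0.00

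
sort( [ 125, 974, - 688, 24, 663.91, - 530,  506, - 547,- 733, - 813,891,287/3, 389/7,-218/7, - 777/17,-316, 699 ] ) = [ - 813, - 733, - 688, - 547, - 530 , -316, - 777/17 , - 218/7 , 24, 389/7 , 287/3, 125,506, 663.91,699,  891, 974] 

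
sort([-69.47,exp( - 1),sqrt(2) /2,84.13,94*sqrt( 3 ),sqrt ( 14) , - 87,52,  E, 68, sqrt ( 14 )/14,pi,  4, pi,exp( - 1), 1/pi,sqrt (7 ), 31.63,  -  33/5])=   [ - 87, - 69.47,  -  33/5,sqrt( 14)/14,  1/pi,exp( - 1) , exp (-1), sqrt(2)/2,sqrt (7),  E, pi,pi,  sqrt ( 14),4, 31.63,52 , 68,84.13, 94 * sqrt( 3)]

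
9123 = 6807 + 2316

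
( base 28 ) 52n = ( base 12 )2393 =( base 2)111110011111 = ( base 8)7637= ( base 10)3999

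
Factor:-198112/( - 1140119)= 2^5*41^1*151^1*181^ ( - 1)*6299^(-1)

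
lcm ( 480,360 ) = 1440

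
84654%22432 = 17358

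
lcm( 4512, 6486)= 103776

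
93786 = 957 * 98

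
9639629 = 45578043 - 35938414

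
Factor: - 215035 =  - 5^1*29^1*1483^1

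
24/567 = 8/189  =  0.04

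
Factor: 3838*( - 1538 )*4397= - 2^2* 19^1*101^1*769^1*4397^1 = -  25954805068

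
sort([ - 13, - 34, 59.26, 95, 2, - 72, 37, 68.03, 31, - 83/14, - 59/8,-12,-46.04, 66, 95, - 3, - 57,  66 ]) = [ - 72,-57, - 46.04, - 34,-13,  -  12, - 59/8, - 83/14, - 3,2, 31 , 37 , 59.26, 66, 66,  68.03,95, 95]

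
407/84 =407/84 = 4.85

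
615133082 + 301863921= 916997003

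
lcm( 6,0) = 0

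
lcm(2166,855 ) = 32490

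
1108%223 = 216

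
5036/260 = 19 + 24/65 = 19.37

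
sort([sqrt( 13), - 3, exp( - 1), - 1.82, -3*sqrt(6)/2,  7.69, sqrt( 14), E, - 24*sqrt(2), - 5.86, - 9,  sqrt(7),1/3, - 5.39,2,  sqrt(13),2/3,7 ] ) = [- 24 * sqrt(2 ),-9, - 5.86,  -  5.39, - 3* sqrt( 6 ) /2, - 3, - 1.82,1/3,exp(-1),2/3,2, sqrt(7 ),E, sqrt(13), sqrt( 13 ),  sqrt(14), 7,7.69 ] 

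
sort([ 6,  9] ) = [ 6, 9 ]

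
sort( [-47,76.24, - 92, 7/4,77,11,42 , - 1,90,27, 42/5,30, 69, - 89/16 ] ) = [ - 92,  -  47, - 89/16, - 1, 7/4, 42/5,11,27 , 30,42, 69,76.24, 77,90]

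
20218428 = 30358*666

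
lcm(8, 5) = 40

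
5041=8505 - 3464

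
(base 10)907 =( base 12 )637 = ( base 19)29e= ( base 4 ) 32023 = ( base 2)1110001011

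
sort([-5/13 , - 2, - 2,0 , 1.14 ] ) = [ - 2,-2,-5/13, 0,1.14]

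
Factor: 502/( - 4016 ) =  - 1/8 = -2^ ( - 3 ) 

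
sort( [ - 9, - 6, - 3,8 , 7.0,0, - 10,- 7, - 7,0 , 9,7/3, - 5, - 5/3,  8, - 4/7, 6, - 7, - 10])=[ - 10,-10, - 9, - 7,-7, -7, - 6, - 5, - 3, - 5/3, - 4/7,0 , 0, 7/3,  6, 7.0, 8,8, 9]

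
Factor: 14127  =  3^1* 17^1*277^1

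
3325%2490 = 835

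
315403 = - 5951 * (  -  53)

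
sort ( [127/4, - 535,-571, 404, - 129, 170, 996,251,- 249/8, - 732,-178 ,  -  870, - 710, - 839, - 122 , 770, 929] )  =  [-870,-839, - 732,-710,-571 , - 535, - 178, - 129, - 122, - 249/8, 127/4, 170, 251, 404, 770 , 929, 996]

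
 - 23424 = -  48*488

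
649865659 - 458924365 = 190941294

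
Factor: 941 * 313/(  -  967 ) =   -  294533/967 = - 313^1 * 941^1 * 967^( - 1) 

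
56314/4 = 28157/2 = 14078.50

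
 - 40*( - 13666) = 546640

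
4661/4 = 1165 + 1/4=1165.25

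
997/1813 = 997/1813 =0.55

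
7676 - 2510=5166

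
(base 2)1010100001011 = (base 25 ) 8fc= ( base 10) 5387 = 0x150b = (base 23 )A45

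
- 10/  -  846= 5/423 = 0.01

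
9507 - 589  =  8918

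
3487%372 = 139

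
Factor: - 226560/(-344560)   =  48/73 = 2^4*3^1*73^( - 1 )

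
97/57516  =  97/57516=0.00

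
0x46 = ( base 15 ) 4a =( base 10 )70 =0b1000110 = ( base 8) 106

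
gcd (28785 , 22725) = 1515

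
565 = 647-82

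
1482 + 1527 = 3009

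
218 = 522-304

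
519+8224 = 8743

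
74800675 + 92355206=167155881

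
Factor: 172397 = 17^1*10141^1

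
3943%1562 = 819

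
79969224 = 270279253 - 190310029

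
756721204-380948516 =375772688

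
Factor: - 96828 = -2^2*3^1*8069^1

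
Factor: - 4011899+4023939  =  12040 =2^3*5^1*7^1*43^1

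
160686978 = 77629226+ 83057752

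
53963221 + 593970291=647933512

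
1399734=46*30429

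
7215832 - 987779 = 6228053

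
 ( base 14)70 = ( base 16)62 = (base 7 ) 200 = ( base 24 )42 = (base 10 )98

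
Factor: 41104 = 2^4*7^1 * 367^1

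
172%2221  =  172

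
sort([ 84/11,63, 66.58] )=[ 84/11, 63, 66.58]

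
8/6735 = 8/6735=   0.00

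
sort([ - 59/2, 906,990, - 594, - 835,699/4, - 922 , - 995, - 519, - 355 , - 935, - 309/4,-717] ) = [ - 995  ,  -  935  , - 922, -835,  -  717,-594, - 519, - 355,-309/4, - 59/2,699/4,  906 , 990] 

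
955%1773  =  955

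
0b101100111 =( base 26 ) DL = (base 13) 218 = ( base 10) 359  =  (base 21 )h2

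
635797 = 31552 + 604245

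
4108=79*52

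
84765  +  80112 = 164877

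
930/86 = 10 + 35/43 = 10.81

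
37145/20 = 7429/4 = 1857.25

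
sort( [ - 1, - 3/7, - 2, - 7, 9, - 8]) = [ - 8,-7,  -  2, - 1, - 3/7,  9 ] 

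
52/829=52/829 = 0.06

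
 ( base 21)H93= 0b1111000001001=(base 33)720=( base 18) 15d3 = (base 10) 7689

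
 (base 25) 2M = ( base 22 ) 36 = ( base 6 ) 200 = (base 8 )110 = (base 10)72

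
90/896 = 45/448=0.10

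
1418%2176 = 1418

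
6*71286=427716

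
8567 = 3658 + 4909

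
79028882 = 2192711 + 76836171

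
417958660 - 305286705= 112671955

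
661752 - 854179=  - 192427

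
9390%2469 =1983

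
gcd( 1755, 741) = 39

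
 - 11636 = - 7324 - 4312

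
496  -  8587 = -8091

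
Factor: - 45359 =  - 67^1*677^1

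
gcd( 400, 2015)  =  5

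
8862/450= 19+52/75 = 19.69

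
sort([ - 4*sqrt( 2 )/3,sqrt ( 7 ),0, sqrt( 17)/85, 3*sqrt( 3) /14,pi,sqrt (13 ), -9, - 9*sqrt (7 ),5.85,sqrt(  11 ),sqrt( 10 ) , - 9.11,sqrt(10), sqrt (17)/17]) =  [ - 9*sqrt( 7), - 9.11,-9,- 4*sqrt(2 )/3,0,sqrt( 17 ) /85,sqrt(17 ) /17,3*sqrt (3 ) /14,sqrt( 7 ),pi,sqrt ( 10),sqrt(10 ), sqrt( 11),sqrt( 13), 5.85] 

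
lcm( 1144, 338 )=14872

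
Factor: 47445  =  3^1*5^1*3163^1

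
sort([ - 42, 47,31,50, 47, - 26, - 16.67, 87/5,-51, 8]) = [ - 51,-42, - 26,- 16.67,8, 87/5 , 31, 47,47,  50] 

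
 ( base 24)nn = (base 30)j5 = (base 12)3BB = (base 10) 575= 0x23F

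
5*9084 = 45420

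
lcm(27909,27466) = 1730358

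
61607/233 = 264+95/233= 264.41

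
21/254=21/254 = 0.08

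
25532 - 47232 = -21700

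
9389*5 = 46945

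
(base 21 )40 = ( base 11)77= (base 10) 84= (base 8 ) 124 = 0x54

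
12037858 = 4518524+7519334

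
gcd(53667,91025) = 1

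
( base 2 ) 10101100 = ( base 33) 57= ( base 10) 172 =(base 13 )103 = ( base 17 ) a2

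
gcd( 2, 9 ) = 1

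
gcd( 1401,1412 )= 1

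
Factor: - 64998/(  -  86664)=3/4 = 2^ (-2)*3^1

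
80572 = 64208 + 16364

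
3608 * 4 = 14432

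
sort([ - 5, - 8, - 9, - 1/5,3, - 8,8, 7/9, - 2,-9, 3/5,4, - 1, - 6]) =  [ - 9, - 9,-8, - 8, - 6,  -  5, - 2,- 1, - 1/5,3/5,7/9, 3,4, 8 ]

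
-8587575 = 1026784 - 9614359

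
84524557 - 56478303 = 28046254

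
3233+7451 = 10684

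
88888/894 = 99  +  191/447 = 99.43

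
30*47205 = 1416150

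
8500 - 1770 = 6730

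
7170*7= 50190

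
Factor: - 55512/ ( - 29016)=771/403 =3^1*13^(  -  1 ) * 31^( - 1)*257^1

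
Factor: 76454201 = 76454201^1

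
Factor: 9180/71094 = 2^1* 3^2*5^1*17^( - 1 )*41^ ( - 1)=90/697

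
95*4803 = 456285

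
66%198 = 66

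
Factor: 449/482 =2^( - 1 )*241^( - 1 )*449^1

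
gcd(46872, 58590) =11718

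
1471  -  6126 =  - 4655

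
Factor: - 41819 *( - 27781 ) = 1161773639 = 13^1*19^1*31^1*71^1*2137^1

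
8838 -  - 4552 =13390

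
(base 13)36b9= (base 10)7757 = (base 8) 17115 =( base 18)15GH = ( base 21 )hc8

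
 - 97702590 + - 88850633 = -186553223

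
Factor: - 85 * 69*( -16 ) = 2^4*3^1*5^1*17^1*23^1=93840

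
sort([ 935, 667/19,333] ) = [667/19,333,935 ]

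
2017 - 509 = 1508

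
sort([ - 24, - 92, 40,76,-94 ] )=[-94,-92 ,  -  24,40 , 76 ] 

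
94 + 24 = 118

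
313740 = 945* 332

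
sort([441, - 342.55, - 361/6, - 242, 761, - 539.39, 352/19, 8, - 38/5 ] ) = [ - 539.39 , - 342.55,-242, - 361/6, - 38/5,8, 352/19,441, 761]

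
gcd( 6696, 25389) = 279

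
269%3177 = 269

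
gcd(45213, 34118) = 7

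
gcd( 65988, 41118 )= 6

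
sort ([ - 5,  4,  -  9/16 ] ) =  [- 5,  -  9/16,  4 ] 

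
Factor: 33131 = 7^1*4733^1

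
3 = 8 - 5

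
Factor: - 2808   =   - 2^3*3^3*13^1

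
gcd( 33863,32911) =1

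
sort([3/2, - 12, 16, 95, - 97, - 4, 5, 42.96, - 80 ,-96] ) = [ - 97, - 96, - 80, - 12, - 4, 3/2 , 5, 16,42.96,95 ]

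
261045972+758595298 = 1019641270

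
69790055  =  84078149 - 14288094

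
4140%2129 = 2011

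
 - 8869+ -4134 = - 13003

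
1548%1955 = 1548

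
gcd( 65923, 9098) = 1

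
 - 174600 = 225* ( - 776)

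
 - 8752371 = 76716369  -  85468740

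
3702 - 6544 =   -  2842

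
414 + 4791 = 5205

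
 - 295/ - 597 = 295/597=0.49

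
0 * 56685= 0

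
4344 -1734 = 2610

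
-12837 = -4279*3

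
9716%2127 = 1208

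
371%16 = 3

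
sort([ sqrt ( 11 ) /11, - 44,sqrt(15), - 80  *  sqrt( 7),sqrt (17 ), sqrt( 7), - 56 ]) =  [-80*sqrt (7), - 56,-44,sqrt(11 ) /11,  sqrt( 7), sqrt ( 15 ),sqrt (17 )] 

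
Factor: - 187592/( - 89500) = 262/125 = 2^1*5^ ( - 3)*131^1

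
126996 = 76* 1671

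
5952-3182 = 2770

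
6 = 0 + 6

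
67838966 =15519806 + 52319160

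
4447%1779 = 889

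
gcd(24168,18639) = 57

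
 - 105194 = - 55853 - 49341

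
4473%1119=1116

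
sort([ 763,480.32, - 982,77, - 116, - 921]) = [-982 , - 921, - 116 , 77, 480.32, 763]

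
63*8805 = 554715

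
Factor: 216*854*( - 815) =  - 150338160 = - 2^4*3^3*5^1*7^1*61^1*163^1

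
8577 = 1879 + 6698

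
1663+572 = 2235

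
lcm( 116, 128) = 3712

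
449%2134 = 449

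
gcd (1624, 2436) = 812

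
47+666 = 713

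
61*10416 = 635376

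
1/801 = 1/801 = 0.00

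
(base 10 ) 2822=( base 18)8ce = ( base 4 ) 230012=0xB06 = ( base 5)42242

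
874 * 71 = 62054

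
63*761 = 47943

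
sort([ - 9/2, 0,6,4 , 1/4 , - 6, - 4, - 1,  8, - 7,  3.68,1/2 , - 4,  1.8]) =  [-7, - 6, - 9/2, - 4, - 4,  -  1,  0, 1/4,  1/2, 1.8  ,  3.68,  4,6,8]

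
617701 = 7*88243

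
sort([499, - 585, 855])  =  [-585, 499,855] 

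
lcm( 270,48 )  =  2160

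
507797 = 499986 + 7811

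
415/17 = 24+7/17 = 24.41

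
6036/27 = 223 + 5/9 =223.56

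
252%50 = 2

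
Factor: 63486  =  2^1*3^2 * 3527^1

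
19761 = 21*941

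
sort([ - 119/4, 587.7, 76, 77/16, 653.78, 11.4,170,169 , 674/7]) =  [ - 119/4 , 77/16 , 11.4, 76,674/7 , 169, 170, 587.7, 653.78]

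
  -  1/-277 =1/277 = 0.00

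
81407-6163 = 75244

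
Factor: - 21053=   -  37^1*569^1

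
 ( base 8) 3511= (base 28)2ah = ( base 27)2f2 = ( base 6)12345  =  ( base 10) 1865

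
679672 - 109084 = 570588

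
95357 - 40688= 54669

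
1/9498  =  1/9498 = 0.00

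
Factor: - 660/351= - 220/117 = - 2^2 *3^( - 2 ) *5^1 * 11^1*13^(  -  1) 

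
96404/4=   24101 = 24101.00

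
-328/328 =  - 1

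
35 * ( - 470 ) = - 16450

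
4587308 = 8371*548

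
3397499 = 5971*569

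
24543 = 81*303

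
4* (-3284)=  -  13136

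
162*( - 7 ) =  - 1134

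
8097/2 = 8097/2  =  4048.50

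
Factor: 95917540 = 2^2*5^1*257^1*18661^1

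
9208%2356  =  2140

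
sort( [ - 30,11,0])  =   [ - 30, 0 , 11]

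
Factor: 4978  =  2^1*19^1*131^1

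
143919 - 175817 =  - 31898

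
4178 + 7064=11242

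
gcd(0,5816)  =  5816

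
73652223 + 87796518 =161448741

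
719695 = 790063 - 70368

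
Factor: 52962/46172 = 39/34= 2^( - 1)*3^1*13^1 *17^(  -  1) 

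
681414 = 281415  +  399999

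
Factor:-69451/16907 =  - 11^(  -  1 )*29^( - 1)*53^( - 1 ) * 199^1 * 349^1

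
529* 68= 35972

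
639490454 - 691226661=-51736207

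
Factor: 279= 3^2*31^1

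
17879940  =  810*22074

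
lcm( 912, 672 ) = 12768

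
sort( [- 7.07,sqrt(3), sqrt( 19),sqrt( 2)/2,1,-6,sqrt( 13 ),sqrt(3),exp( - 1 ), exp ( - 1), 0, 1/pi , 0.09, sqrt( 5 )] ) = [ - 7.07, - 6,  0, 0.09,1/pi,exp(-1) , exp( - 1 ),sqrt( 2 ) /2,1,sqrt( 3 ), sqrt(3),sqrt(5),sqrt(13), sqrt(19 )] 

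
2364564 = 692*3417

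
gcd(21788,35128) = 4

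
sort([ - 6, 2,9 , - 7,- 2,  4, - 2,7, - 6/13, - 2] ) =[ - 7, - 6, - 2, - 2, - 2, - 6/13, 2,  4,7,9 ] 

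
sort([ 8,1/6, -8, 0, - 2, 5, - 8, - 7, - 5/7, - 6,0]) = [ - 8, - 8  , - 7,  -  6 ,-2, - 5/7, 0,0,1/6, 5,8 ] 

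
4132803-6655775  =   - 2522972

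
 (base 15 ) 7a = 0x73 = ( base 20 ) 5f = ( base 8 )163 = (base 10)115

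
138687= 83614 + 55073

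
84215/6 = 84215/6 =14035.83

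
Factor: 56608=2^5*29^1*61^1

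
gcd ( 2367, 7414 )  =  1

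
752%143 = 37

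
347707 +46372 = 394079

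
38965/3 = 12988 + 1/3 = 12988.33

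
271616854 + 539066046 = 810682900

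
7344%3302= 740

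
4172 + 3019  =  7191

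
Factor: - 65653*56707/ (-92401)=3722984671/92401 = 7^2*83^1*113^1 * 8101^1*92401^( - 1)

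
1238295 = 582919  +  655376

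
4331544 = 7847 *552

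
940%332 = 276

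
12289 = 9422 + 2867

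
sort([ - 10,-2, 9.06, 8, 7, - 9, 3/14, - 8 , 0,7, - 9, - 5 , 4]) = [-10, - 9, - 9, -8, - 5, - 2 , 0,3/14,4, 7,7, 8, 9.06]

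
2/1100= 1/550 = 0.00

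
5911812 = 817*7236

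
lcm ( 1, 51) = 51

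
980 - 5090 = -4110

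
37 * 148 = 5476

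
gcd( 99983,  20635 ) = 1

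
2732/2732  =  1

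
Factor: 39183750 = 2^1*3^6*  5^4*43^1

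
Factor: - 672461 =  - 613^1 * 1097^1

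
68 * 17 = 1156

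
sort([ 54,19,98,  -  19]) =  [-19, 19, 54 , 98 ]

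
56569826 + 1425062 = 57994888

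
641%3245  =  641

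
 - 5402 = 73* ( - 74 )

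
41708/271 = 153 + 245/271 = 153.90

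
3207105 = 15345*209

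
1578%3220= 1578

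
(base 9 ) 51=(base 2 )101110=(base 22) 22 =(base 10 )46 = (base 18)2A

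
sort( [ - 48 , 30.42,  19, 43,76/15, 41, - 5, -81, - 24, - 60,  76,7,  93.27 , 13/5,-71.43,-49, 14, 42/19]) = [ - 81,-71.43,-60 ,  -  49, - 48,-24, -5,42/19, 13/5,  76/15,  7,14, 19, 30.42, 41, 43 , 76,  93.27]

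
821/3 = 273+2/3  =  273.67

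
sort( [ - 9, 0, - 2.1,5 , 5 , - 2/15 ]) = [ - 9, - 2.1, - 2/15,0,5,5]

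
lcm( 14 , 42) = 42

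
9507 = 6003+3504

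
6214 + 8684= 14898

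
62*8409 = 521358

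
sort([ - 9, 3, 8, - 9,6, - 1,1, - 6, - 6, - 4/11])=[-9, - 9,-6, - 6, - 1, - 4/11,1,3, 6, 8 ]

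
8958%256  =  254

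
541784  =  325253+216531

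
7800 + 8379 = 16179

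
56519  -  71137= - 14618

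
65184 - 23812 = 41372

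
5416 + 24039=29455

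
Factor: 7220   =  2^2*5^1*19^2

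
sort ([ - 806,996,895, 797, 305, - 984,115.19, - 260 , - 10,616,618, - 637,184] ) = [ - 984, - 806, - 637, -260 ,  -  10 , 115.19,184,305,616 , 618,797,895,996] 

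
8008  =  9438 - 1430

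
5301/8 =5301/8 = 662.62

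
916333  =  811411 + 104922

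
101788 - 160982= - 59194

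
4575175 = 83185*55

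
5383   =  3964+1419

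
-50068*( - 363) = 18174684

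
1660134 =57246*29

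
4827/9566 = 4827/9566 = 0.50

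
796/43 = 18+ 22/43 = 18.51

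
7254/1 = 7254 = 7254.00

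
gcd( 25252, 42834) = 118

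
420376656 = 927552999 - 507176343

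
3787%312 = 43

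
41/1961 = 41/1961 = 0.02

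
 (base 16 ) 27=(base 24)1f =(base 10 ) 39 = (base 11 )36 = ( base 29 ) 1A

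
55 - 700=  - 645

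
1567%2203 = 1567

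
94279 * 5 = 471395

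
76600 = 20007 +56593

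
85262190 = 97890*871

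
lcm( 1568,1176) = 4704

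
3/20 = 3/20 = 0.15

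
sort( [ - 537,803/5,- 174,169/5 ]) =[-537,-174, 169/5, 803/5] 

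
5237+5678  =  10915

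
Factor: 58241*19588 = 1140824708 =2^2*59^1*83^1 * 139^1*419^1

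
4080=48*85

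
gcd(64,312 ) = 8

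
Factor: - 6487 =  -13^1 * 499^1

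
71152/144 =494+1/9 = 494.11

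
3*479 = 1437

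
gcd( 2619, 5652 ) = 9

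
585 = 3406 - 2821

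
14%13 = 1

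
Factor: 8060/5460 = 31/21 = 3^( - 1)*7^( - 1 ) * 31^1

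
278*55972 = 15560216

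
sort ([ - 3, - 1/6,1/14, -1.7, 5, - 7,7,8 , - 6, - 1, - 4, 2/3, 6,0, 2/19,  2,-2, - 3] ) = [ - 7, - 6, - 4, - 3, - 3, - 2, -1.7,-1, - 1/6, 0, 1/14, 2/19,2/3, 2,5,6, 7, 8] 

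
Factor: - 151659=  -3^3*41^1*137^1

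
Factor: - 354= -2^1*3^1*59^1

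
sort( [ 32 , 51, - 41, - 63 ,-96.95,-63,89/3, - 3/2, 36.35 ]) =[-96.95,- 63, - 63, - 41,-3/2, 89/3, 32,36.35, 51] 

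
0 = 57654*0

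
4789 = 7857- 3068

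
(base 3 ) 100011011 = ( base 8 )15021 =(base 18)12ad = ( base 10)6673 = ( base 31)6T8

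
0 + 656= 656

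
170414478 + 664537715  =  834952193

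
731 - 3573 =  - 2842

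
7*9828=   68796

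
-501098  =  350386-851484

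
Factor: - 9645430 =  - 2^1*5^1 * 83^1 * 11621^1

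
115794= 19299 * 6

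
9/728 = 9/728 = 0.01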